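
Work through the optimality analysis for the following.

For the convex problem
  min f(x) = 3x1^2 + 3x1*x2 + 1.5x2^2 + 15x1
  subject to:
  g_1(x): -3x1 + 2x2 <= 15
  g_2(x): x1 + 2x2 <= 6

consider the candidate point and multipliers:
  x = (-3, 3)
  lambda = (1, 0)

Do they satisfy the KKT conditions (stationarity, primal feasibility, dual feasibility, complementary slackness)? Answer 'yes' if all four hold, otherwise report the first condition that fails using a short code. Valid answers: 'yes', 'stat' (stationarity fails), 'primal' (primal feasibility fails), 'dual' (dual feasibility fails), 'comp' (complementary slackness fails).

Gradient of f: grad f(x) = Q x + c = (6, 0)
Constraint values g_i(x) = a_i^T x - b_i:
  g_1((-3, 3)) = 0
  g_2((-3, 3)) = -3
Stationarity residual: grad f(x) + sum_i lambda_i a_i = (3, 2)
  -> stationarity FAILS
Primal feasibility (all g_i <= 0): OK
Dual feasibility (all lambda_i >= 0): OK
Complementary slackness (lambda_i * g_i(x) = 0 for all i): OK

Verdict: the first failing condition is stationarity -> stat.

stat


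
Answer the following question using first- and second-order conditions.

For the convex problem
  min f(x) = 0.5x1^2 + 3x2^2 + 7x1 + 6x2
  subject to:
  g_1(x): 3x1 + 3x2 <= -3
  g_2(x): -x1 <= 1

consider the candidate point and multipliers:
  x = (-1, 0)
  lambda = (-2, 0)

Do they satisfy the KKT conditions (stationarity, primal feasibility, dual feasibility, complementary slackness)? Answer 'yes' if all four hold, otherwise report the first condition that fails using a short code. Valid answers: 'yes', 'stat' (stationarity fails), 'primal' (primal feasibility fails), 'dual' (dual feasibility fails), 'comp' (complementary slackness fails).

Gradient of f: grad f(x) = Q x + c = (6, 6)
Constraint values g_i(x) = a_i^T x - b_i:
  g_1((-1, 0)) = 0
  g_2((-1, 0)) = 0
Stationarity residual: grad f(x) + sum_i lambda_i a_i = (0, 0)
  -> stationarity OK
Primal feasibility (all g_i <= 0): OK
Dual feasibility (all lambda_i >= 0): FAILS
Complementary slackness (lambda_i * g_i(x) = 0 for all i): OK

Verdict: the first failing condition is dual_feasibility -> dual.

dual


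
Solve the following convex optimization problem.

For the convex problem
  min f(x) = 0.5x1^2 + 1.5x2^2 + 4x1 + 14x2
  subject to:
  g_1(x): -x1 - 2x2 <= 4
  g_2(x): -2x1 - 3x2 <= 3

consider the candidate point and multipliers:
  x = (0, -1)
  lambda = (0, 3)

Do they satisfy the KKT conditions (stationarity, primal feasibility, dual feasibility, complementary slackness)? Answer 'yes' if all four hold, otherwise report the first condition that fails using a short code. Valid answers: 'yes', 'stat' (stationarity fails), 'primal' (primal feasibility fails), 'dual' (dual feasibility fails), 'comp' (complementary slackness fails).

Gradient of f: grad f(x) = Q x + c = (4, 11)
Constraint values g_i(x) = a_i^T x - b_i:
  g_1((0, -1)) = -2
  g_2((0, -1)) = 0
Stationarity residual: grad f(x) + sum_i lambda_i a_i = (-2, 2)
  -> stationarity FAILS
Primal feasibility (all g_i <= 0): OK
Dual feasibility (all lambda_i >= 0): OK
Complementary slackness (lambda_i * g_i(x) = 0 for all i): OK

Verdict: the first failing condition is stationarity -> stat.

stat


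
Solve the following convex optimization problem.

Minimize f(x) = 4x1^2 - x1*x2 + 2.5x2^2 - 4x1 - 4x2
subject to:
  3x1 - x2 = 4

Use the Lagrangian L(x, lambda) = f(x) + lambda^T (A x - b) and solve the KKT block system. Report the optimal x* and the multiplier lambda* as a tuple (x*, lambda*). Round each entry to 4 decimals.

Form the Lagrangian:
  L(x, lambda) = (1/2) x^T Q x + c^T x + lambda^T (A x - b)
Stationarity (grad_x L = 0): Q x + c + A^T lambda = 0.
Primal feasibility: A x = b.

This gives the KKT block system:
  [ Q   A^T ] [ x     ]   [-c ]
  [ A    0  ] [ lambda ] = [ b ]

Solving the linear system:
  x*      = (1.5319, 0.5957)
  lambda* = (-2.5532)
  f(x*)   = 0.8511

x* = (1.5319, 0.5957), lambda* = (-2.5532)


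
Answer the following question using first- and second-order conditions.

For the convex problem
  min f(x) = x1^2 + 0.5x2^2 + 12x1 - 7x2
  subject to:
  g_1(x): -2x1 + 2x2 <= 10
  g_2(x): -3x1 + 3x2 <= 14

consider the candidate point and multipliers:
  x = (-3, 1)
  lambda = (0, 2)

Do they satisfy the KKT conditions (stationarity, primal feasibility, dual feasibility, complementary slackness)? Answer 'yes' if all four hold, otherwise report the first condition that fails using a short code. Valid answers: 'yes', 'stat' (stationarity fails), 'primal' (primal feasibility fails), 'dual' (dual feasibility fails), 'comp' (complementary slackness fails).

Gradient of f: grad f(x) = Q x + c = (6, -6)
Constraint values g_i(x) = a_i^T x - b_i:
  g_1((-3, 1)) = -2
  g_2((-3, 1)) = -2
Stationarity residual: grad f(x) + sum_i lambda_i a_i = (0, 0)
  -> stationarity OK
Primal feasibility (all g_i <= 0): OK
Dual feasibility (all lambda_i >= 0): OK
Complementary slackness (lambda_i * g_i(x) = 0 for all i): FAILS

Verdict: the first failing condition is complementary_slackness -> comp.

comp


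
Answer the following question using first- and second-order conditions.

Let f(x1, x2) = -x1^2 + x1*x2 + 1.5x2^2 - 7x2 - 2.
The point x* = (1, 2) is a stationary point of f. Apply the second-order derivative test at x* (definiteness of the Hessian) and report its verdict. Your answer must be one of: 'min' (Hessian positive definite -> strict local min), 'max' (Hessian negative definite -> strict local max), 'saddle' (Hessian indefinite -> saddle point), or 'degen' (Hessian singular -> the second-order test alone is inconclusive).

Compute the Hessian H = grad^2 f:
  H = [[-2, 1], [1, 3]]
Verify stationarity: grad f(x*) = H x* + g = (0, 0).
Eigenvalues of H: -2.1926, 3.1926.
Eigenvalues have mixed signs, so H is indefinite -> x* is a saddle point.

saddle


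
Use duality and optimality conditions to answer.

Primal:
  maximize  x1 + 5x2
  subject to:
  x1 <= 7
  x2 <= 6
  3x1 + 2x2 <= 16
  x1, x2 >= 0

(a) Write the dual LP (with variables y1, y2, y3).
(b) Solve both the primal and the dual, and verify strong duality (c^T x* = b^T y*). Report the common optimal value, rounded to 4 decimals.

The standard primal-dual pair for 'max c^T x s.t. A x <= b, x >= 0' is:
  Dual:  min b^T y  s.t.  A^T y >= c,  y >= 0.

So the dual LP is:
  minimize  7y1 + 6y2 + 16y3
  subject to:
    y1 + 3y3 >= 1
    y2 + 2y3 >= 5
    y1, y2, y3 >= 0

Solving the primal: x* = (1.3333, 6).
  primal value c^T x* = 31.3333.
Solving the dual: y* = (0, 4.3333, 0.3333).
  dual value b^T y* = 31.3333.
Strong duality: c^T x* = b^T y*. Confirmed.

31.3333


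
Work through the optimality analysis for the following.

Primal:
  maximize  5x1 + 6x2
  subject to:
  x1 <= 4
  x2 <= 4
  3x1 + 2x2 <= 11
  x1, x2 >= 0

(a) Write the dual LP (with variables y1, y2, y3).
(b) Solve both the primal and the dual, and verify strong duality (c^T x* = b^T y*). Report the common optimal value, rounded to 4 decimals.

The standard primal-dual pair for 'max c^T x s.t. A x <= b, x >= 0' is:
  Dual:  min b^T y  s.t.  A^T y >= c,  y >= 0.

So the dual LP is:
  minimize  4y1 + 4y2 + 11y3
  subject to:
    y1 + 3y3 >= 5
    y2 + 2y3 >= 6
    y1, y2, y3 >= 0

Solving the primal: x* = (1, 4).
  primal value c^T x* = 29.
Solving the dual: y* = (0, 2.6667, 1.6667).
  dual value b^T y* = 29.
Strong duality: c^T x* = b^T y*. Confirmed.

29


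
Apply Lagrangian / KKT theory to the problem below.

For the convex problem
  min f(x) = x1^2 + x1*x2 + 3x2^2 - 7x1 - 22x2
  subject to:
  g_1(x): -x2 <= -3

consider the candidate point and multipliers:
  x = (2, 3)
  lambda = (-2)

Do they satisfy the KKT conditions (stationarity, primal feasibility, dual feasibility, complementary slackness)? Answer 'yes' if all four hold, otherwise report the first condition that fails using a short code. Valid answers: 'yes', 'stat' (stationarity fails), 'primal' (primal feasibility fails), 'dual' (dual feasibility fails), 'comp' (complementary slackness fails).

Gradient of f: grad f(x) = Q x + c = (0, -2)
Constraint values g_i(x) = a_i^T x - b_i:
  g_1((2, 3)) = 0
Stationarity residual: grad f(x) + sum_i lambda_i a_i = (0, 0)
  -> stationarity OK
Primal feasibility (all g_i <= 0): OK
Dual feasibility (all lambda_i >= 0): FAILS
Complementary slackness (lambda_i * g_i(x) = 0 for all i): OK

Verdict: the first failing condition is dual_feasibility -> dual.

dual


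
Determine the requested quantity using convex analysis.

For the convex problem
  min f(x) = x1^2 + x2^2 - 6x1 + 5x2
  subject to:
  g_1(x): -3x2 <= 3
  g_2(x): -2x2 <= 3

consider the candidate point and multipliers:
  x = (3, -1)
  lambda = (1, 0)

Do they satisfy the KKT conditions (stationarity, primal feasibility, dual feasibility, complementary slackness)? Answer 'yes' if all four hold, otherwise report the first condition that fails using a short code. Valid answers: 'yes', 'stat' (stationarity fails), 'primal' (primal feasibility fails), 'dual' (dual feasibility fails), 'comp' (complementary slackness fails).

Gradient of f: grad f(x) = Q x + c = (0, 3)
Constraint values g_i(x) = a_i^T x - b_i:
  g_1((3, -1)) = 0
  g_2((3, -1)) = -1
Stationarity residual: grad f(x) + sum_i lambda_i a_i = (0, 0)
  -> stationarity OK
Primal feasibility (all g_i <= 0): OK
Dual feasibility (all lambda_i >= 0): OK
Complementary slackness (lambda_i * g_i(x) = 0 for all i): OK

Verdict: yes, KKT holds.

yes


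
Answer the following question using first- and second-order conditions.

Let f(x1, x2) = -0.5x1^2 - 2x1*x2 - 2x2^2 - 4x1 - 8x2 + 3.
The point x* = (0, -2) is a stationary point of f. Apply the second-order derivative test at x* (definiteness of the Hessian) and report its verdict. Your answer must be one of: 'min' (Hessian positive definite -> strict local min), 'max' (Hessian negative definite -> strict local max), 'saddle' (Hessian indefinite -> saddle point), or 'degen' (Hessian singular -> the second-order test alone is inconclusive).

Compute the Hessian H = grad^2 f:
  H = [[-1, -2], [-2, -4]]
Verify stationarity: grad f(x*) = H x* + g = (0, 0).
Eigenvalues of H: -5, 0.
H has a zero eigenvalue (singular; negative semidefinite but not definite), so H is neither positive definite, negative definite, nor indefinite. The second-order test alone is inconclusive -> degen.
(Indeed, f is constant along the null direction of H through x*, so x* is not a strict local extremum.)

degen


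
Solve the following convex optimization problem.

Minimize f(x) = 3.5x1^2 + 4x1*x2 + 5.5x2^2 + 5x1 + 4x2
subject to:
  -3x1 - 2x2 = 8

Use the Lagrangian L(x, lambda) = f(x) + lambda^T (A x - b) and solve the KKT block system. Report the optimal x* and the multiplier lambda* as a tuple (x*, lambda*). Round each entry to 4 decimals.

Form the Lagrangian:
  L(x, lambda) = (1/2) x^T Q x + c^T x + lambda^T (A x - b)
Stationarity (grad_x L = 0): Q x + c + A^T lambda = 0.
Primal feasibility: A x = b.

This gives the KKT block system:
  [ Q   A^T ] [ x     ]   [-c ]
  [ A    0  ] [ lambda ] = [ b ]

Solving the linear system:
  x*      = (-2.481, -0.2785)
  lambda* = (-4.4937)
  f(x*)   = 11.2152

x* = (-2.481, -0.2785), lambda* = (-4.4937)


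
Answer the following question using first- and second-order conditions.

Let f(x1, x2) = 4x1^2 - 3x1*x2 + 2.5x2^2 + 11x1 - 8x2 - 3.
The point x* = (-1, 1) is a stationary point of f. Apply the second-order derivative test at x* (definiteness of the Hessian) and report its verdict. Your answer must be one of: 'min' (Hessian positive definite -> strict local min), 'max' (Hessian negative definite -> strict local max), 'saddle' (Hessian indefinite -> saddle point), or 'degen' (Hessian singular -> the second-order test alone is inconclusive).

Compute the Hessian H = grad^2 f:
  H = [[8, -3], [-3, 5]]
Verify stationarity: grad f(x*) = H x* + g = (0, 0).
Eigenvalues of H: 3.1459, 9.8541.
Both eigenvalues > 0, so H is positive definite -> x* is a strict local min.

min


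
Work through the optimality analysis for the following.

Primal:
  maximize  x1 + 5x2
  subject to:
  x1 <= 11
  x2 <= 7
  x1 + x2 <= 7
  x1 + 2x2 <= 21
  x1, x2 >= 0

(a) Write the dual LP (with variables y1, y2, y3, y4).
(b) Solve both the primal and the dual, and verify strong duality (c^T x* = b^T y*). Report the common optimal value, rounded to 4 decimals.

The standard primal-dual pair for 'max c^T x s.t. A x <= b, x >= 0' is:
  Dual:  min b^T y  s.t.  A^T y >= c,  y >= 0.

So the dual LP is:
  minimize  11y1 + 7y2 + 7y3 + 21y4
  subject to:
    y1 + y3 + y4 >= 1
    y2 + y3 + 2y4 >= 5
    y1, y2, y3, y4 >= 0

Solving the primal: x* = (0, 7).
  primal value c^T x* = 35.
Solving the dual: y* = (0, 4, 1, 0).
  dual value b^T y* = 35.
Strong duality: c^T x* = b^T y*. Confirmed.

35


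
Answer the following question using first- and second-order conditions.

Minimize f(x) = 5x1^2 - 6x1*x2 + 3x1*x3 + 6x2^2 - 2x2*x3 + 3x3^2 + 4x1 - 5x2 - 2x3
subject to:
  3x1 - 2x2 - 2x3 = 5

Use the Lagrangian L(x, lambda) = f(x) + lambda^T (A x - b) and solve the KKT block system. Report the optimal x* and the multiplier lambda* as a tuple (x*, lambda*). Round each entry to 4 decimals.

Form the Lagrangian:
  L(x, lambda) = (1/2) x^T Q x + c^T x + lambda^T (A x - b)
Stationarity (grad_x L = 0): Q x + c + A^T lambda = 0.
Primal feasibility: A x = b.

This gives the KKT block system:
  [ Q   A^T ] [ x     ]   [-c ]
  [ A    0  ] [ lambda ] = [ b ]

Solving the linear system:
  x*      = (1.0255, 0.2062, -1.1679)
  lambda* = (-3.1715)
  f(x*)   = 10.6323

x* = (1.0255, 0.2062, -1.1679), lambda* = (-3.1715)


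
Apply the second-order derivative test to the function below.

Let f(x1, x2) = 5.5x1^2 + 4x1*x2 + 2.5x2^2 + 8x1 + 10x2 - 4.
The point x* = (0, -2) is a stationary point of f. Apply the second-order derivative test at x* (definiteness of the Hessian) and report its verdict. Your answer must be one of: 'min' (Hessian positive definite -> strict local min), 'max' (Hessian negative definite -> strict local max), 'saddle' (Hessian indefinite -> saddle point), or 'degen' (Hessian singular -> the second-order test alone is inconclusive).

Compute the Hessian H = grad^2 f:
  H = [[11, 4], [4, 5]]
Verify stationarity: grad f(x*) = H x* + g = (0, 0).
Eigenvalues of H: 3, 13.
Both eigenvalues > 0, so H is positive definite -> x* is a strict local min.

min


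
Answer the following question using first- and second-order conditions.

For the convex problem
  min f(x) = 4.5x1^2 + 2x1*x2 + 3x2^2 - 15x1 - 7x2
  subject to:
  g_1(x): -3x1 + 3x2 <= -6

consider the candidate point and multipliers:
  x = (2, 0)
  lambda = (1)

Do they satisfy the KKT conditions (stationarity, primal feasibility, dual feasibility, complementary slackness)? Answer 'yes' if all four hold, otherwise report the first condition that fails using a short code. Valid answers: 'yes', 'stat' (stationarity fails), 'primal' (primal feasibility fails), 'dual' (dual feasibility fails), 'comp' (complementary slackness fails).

Gradient of f: grad f(x) = Q x + c = (3, -3)
Constraint values g_i(x) = a_i^T x - b_i:
  g_1((2, 0)) = 0
Stationarity residual: grad f(x) + sum_i lambda_i a_i = (0, 0)
  -> stationarity OK
Primal feasibility (all g_i <= 0): OK
Dual feasibility (all lambda_i >= 0): OK
Complementary slackness (lambda_i * g_i(x) = 0 for all i): OK

Verdict: yes, KKT holds.

yes


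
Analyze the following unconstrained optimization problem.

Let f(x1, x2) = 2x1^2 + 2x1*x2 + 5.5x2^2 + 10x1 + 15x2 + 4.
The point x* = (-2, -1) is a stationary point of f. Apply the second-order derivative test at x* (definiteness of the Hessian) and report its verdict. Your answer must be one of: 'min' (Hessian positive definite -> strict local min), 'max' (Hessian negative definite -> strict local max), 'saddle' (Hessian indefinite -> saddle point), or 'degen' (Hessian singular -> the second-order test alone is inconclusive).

Compute the Hessian H = grad^2 f:
  H = [[4, 2], [2, 11]]
Verify stationarity: grad f(x*) = H x* + g = (0, 0).
Eigenvalues of H: 3.4689, 11.5311.
Both eigenvalues > 0, so H is positive definite -> x* is a strict local min.

min


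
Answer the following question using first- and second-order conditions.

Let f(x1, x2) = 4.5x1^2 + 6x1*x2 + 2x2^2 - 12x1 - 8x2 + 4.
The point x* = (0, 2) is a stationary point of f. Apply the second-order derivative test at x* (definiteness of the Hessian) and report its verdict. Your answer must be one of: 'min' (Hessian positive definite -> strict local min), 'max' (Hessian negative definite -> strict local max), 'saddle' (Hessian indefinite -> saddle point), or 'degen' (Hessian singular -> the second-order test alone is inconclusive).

Compute the Hessian H = grad^2 f:
  H = [[9, 6], [6, 4]]
Verify stationarity: grad f(x*) = H x* + g = (0, 0).
Eigenvalues of H: 0, 13.
H has a zero eigenvalue (singular; positive semidefinite but not definite), so H is neither positive definite, negative definite, nor indefinite. The second-order test alone is inconclusive -> degen.
(Indeed, f is constant along the null direction of H through x*, so x* is not a strict local extremum.)

degen


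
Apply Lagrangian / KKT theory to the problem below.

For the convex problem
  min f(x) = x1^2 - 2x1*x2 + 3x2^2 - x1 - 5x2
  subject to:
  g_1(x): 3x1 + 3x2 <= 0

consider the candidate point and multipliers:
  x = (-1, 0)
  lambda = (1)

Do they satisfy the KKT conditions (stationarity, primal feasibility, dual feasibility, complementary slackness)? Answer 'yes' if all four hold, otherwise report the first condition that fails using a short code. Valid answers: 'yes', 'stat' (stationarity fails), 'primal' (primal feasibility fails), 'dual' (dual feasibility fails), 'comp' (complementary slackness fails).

Gradient of f: grad f(x) = Q x + c = (-3, -3)
Constraint values g_i(x) = a_i^T x - b_i:
  g_1((-1, 0)) = -3
Stationarity residual: grad f(x) + sum_i lambda_i a_i = (0, 0)
  -> stationarity OK
Primal feasibility (all g_i <= 0): OK
Dual feasibility (all lambda_i >= 0): OK
Complementary slackness (lambda_i * g_i(x) = 0 for all i): FAILS

Verdict: the first failing condition is complementary_slackness -> comp.

comp


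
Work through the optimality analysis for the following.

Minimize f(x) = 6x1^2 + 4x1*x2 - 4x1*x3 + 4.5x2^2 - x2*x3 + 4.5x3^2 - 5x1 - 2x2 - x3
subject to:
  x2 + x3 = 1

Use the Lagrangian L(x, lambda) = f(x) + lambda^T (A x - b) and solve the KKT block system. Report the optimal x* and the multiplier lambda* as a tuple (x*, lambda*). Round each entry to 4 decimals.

Form the Lagrangian:
  L(x, lambda) = (1/2) x^T Q x + c^T x + lambda^T (A x - b)
Stationarity (grad_x L = 0): Q x + c + A^T lambda = 0.
Primal feasibility: A x = b.

This gives the KKT block system:
  [ Q   A^T ] [ x     ]   [-c ]
  [ A    0  ] [ lambda ] = [ b ]

Solving the linear system:
  x*      = (0.5227, 0.3409, 0.6591)
  lambda* = (-2.5)
  f(x*)   = -0.7273

x* = (0.5227, 0.3409, 0.6591), lambda* = (-2.5)


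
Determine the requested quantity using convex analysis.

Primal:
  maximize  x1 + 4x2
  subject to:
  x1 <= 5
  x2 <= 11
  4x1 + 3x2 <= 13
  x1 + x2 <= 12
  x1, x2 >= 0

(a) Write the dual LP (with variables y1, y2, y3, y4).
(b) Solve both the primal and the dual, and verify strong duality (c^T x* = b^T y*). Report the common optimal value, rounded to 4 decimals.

The standard primal-dual pair for 'max c^T x s.t. A x <= b, x >= 0' is:
  Dual:  min b^T y  s.t.  A^T y >= c,  y >= 0.

So the dual LP is:
  minimize  5y1 + 11y2 + 13y3 + 12y4
  subject to:
    y1 + 4y3 + y4 >= 1
    y2 + 3y3 + y4 >= 4
    y1, y2, y3, y4 >= 0

Solving the primal: x* = (0, 4.3333).
  primal value c^T x* = 17.3333.
Solving the dual: y* = (0, 0, 1.3333, 0).
  dual value b^T y* = 17.3333.
Strong duality: c^T x* = b^T y*. Confirmed.

17.3333


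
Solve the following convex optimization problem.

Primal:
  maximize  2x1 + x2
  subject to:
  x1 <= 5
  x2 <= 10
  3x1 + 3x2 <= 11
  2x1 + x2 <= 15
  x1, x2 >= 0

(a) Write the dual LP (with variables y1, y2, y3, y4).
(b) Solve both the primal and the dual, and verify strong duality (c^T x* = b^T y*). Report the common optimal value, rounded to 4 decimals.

The standard primal-dual pair for 'max c^T x s.t. A x <= b, x >= 0' is:
  Dual:  min b^T y  s.t.  A^T y >= c,  y >= 0.

So the dual LP is:
  minimize  5y1 + 10y2 + 11y3 + 15y4
  subject to:
    y1 + 3y3 + 2y4 >= 2
    y2 + 3y3 + y4 >= 1
    y1, y2, y3, y4 >= 0

Solving the primal: x* = (3.6667, 0).
  primal value c^T x* = 7.3333.
Solving the dual: y* = (0, 0, 0.6667, 0).
  dual value b^T y* = 7.3333.
Strong duality: c^T x* = b^T y*. Confirmed.

7.3333


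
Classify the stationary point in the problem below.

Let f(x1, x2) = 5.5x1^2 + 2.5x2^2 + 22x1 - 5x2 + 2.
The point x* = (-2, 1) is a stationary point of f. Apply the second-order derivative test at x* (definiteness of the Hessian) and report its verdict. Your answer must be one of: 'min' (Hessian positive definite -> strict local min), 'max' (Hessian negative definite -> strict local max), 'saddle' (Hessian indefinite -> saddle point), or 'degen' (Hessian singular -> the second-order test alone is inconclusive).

Compute the Hessian H = grad^2 f:
  H = [[11, 0], [0, 5]]
Verify stationarity: grad f(x*) = H x* + g = (0, 0).
Eigenvalues of H: 5, 11.
Both eigenvalues > 0, so H is positive definite -> x* is a strict local min.

min


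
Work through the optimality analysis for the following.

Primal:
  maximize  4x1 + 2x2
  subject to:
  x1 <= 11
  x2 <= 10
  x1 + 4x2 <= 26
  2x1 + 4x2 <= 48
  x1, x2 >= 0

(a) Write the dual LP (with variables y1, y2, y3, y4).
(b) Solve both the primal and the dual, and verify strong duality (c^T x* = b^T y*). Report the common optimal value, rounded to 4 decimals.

The standard primal-dual pair for 'max c^T x s.t. A x <= b, x >= 0' is:
  Dual:  min b^T y  s.t.  A^T y >= c,  y >= 0.

So the dual LP is:
  minimize  11y1 + 10y2 + 26y3 + 48y4
  subject to:
    y1 + y3 + 2y4 >= 4
    y2 + 4y3 + 4y4 >= 2
    y1, y2, y3, y4 >= 0

Solving the primal: x* = (11, 3.75).
  primal value c^T x* = 51.5.
Solving the dual: y* = (3.5, 0, 0.5, 0).
  dual value b^T y* = 51.5.
Strong duality: c^T x* = b^T y*. Confirmed.

51.5


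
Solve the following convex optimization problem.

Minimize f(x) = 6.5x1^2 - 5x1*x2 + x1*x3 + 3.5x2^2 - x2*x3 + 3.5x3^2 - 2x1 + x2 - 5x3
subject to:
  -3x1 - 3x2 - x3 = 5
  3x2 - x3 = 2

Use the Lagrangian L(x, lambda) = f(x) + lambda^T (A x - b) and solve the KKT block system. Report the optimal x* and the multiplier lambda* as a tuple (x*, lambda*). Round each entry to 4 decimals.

Form the Lagrangian:
  L(x, lambda) = (1/2) x^T Q x + c^T x + lambda^T (A x - b)
Stationarity (grad_x L = 0): Q x + c + A^T lambda = 0.
Primal feasibility: A x = b.

This gives the KKT block system:
  [ Q   A^T ] [ x     ]   [-c ]
  [ A    0  ] [ lambda ] = [ b ]

Solving the linear system:
  x*      = (-1.2903, 0.1452, -1.5645)
  lambda* = (-7.0215, -10.3656)
  f(x*)   = 33.1935

x* = (-1.2903, 0.1452, -1.5645), lambda* = (-7.0215, -10.3656)


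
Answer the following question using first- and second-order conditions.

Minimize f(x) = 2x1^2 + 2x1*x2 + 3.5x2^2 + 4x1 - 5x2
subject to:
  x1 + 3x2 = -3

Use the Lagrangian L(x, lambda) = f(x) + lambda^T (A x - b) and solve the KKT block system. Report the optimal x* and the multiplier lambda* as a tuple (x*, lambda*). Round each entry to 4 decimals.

Form the Lagrangian:
  L(x, lambda) = (1/2) x^T Q x + c^T x + lambda^T (A x - b)
Stationarity (grad_x L = 0): Q x + c + A^T lambda = 0.
Primal feasibility: A x = b.

This gives the KKT block system:
  [ Q   A^T ] [ x     ]   [-c ]
  [ A    0  ] [ lambda ] = [ b ]

Solving the linear system:
  x*      = (-1.7419, -0.4194)
  lambda* = (3.8065)
  f(x*)   = 3.2742

x* = (-1.7419, -0.4194), lambda* = (3.8065)


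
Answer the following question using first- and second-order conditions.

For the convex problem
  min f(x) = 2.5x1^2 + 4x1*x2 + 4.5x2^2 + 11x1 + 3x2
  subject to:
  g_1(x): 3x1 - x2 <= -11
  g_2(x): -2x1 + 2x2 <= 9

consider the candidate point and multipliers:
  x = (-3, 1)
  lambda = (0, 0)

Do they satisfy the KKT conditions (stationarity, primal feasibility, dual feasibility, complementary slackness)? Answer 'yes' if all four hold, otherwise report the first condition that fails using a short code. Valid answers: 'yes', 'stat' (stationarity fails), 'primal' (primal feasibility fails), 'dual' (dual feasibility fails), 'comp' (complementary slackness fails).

Gradient of f: grad f(x) = Q x + c = (0, 0)
Constraint values g_i(x) = a_i^T x - b_i:
  g_1((-3, 1)) = 1
  g_2((-3, 1)) = -1
Stationarity residual: grad f(x) + sum_i lambda_i a_i = (0, 0)
  -> stationarity OK
Primal feasibility (all g_i <= 0): FAILS
Dual feasibility (all lambda_i >= 0): OK
Complementary slackness (lambda_i * g_i(x) = 0 for all i): OK

Verdict: the first failing condition is primal_feasibility -> primal.

primal


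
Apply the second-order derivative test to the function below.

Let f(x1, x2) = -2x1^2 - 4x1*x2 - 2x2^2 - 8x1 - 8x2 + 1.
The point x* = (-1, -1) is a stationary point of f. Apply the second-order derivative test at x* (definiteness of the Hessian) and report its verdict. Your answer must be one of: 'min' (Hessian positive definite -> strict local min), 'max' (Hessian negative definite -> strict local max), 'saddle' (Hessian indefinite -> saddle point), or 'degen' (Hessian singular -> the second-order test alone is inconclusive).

Compute the Hessian H = grad^2 f:
  H = [[-4, -4], [-4, -4]]
Verify stationarity: grad f(x*) = H x* + g = (0, 0).
Eigenvalues of H: -8, 0.
H has a zero eigenvalue (singular; negative semidefinite but not definite), so H is neither positive definite, negative definite, nor indefinite. The second-order test alone is inconclusive -> degen.
(Indeed, f is constant along the null direction of H through x*, so x* is not a strict local extremum.)

degen


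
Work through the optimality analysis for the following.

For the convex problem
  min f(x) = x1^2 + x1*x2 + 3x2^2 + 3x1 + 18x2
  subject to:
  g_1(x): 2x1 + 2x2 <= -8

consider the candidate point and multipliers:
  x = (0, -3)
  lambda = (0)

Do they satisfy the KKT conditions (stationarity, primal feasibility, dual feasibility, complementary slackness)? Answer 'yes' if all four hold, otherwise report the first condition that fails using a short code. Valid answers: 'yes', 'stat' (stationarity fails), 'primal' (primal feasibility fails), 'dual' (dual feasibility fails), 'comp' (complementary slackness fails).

Gradient of f: grad f(x) = Q x + c = (0, 0)
Constraint values g_i(x) = a_i^T x - b_i:
  g_1((0, -3)) = 2
Stationarity residual: grad f(x) + sum_i lambda_i a_i = (0, 0)
  -> stationarity OK
Primal feasibility (all g_i <= 0): FAILS
Dual feasibility (all lambda_i >= 0): OK
Complementary slackness (lambda_i * g_i(x) = 0 for all i): OK

Verdict: the first failing condition is primal_feasibility -> primal.

primal


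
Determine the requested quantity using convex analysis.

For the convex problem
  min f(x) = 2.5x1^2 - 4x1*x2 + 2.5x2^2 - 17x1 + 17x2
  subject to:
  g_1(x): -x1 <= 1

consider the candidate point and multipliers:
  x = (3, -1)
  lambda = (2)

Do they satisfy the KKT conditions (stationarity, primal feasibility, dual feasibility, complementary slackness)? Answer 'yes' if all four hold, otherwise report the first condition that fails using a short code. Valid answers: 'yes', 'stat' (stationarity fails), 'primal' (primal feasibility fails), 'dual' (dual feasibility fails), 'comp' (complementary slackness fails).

Gradient of f: grad f(x) = Q x + c = (2, 0)
Constraint values g_i(x) = a_i^T x - b_i:
  g_1((3, -1)) = -4
Stationarity residual: grad f(x) + sum_i lambda_i a_i = (0, 0)
  -> stationarity OK
Primal feasibility (all g_i <= 0): OK
Dual feasibility (all lambda_i >= 0): OK
Complementary slackness (lambda_i * g_i(x) = 0 for all i): FAILS

Verdict: the first failing condition is complementary_slackness -> comp.

comp


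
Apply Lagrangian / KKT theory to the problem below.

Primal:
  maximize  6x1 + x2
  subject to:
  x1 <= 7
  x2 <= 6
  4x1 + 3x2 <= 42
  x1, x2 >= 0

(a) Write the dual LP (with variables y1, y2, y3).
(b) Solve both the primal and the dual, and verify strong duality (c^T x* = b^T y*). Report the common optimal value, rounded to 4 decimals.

The standard primal-dual pair for 'max c^T x s.t. A x <= b, x >= 0' is:
  Dual:  min b^T y  s.t.  A^T y >= c,  y >= 0.

So the dual LP is:
  minimize  7y1 + 6y2 + 42y3
  subject to:
    y1 + 4y3 >= 6
    y2 + 3y3 >= 1
    y1, y2, y3 >= 0

Solving the primal: x* = (7, 4.6667).
  primal value c^T x* = 46.6667.
Solving the dual: y* = (4.6667, 0, 0.3333).
  dual value b^T y* = 46.6667.
Strong duality: c^T x* = b^T y*. Confirmed.

46.6667


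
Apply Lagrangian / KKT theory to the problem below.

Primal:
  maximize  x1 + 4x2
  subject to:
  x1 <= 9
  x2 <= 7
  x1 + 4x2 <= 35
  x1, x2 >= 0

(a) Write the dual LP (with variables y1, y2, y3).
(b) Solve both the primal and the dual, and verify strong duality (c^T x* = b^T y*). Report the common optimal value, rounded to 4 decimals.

The standard primal-dual pair for 'max c^T x s.t. A x <= b, x >= 0' is:
  Dual:  min b^T y  s.t.  A^T y >= c,  y >= 0.

So the dual LP is:
  minimize  9y1 + 7y2 + 35y3
  subject to:
    y1 + y3 >= 1
    y2 + 4y3 >= 4
    y1, y2, y3 >= 0

Solving the primal: x* = (7, 7).
  primal value c^T x* = 35.
Solving the dual: y* = (0, 0, 1).
  dual value b^T y* = 35.
Strong duality: c^T x* = b^T y*. Confirmed.

35


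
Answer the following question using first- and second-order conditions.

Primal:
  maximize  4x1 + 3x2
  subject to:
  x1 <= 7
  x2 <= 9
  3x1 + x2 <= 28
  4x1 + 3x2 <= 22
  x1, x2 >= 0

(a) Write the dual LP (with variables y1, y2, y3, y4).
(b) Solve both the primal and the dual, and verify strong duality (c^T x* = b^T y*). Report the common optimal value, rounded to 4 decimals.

The standard primal-dual pair for 'max c^T x s.t. A x <= b, x >= 0' is:
  Dual:  min b^T y  s.t.  A^T y >= c,  y >= 0.

So the dual LP is:
  minimize  7y1 + 9y2 + 28y3 + 22y4
  subject to:
    y1 + 3y3 + 4y4 >= 4
    y2 + y3 + 3y4 >= 3
    y1, y2, y3, y4 >= 0

Solving the primal: x* = (5.5, 0).
  primal value c^T x* = 22.
Solving the dual: y* = (0, 0, 0, 1).
  dual value b^T y* = 22.
Strong duality: c^T x* = b^T y*. Confirmed.

22


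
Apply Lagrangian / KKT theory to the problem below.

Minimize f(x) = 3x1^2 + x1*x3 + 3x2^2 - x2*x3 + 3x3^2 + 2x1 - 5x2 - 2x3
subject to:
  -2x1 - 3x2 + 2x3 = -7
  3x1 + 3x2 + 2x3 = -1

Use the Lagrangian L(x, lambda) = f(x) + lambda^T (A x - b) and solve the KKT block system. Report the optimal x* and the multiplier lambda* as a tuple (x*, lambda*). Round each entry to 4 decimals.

Form the Lagrangian:
  L(x, lambda) = (1/2) x^T Q x + c^T x + lambda^T (A x - b)
Stationarity (grad_x L = 0): Q x + c + A^T lambda = 0.
Primal feasibility: A x = b.

This gives the KKT block system:
  [ Q   A^T ] [ x     ]   [-c ]
  [ A    0  ] [ lambda ] = [ b ]

Solving the linear system:
  x*      = (-0.1299, 1.1082, -1.9675)
  lambda* = (4.3636, 3.158)
  f(x*)   = 15.9188

x* = (-0.1299, 1.1082, -1.9675), lambda* = (4.3636, 3.158)


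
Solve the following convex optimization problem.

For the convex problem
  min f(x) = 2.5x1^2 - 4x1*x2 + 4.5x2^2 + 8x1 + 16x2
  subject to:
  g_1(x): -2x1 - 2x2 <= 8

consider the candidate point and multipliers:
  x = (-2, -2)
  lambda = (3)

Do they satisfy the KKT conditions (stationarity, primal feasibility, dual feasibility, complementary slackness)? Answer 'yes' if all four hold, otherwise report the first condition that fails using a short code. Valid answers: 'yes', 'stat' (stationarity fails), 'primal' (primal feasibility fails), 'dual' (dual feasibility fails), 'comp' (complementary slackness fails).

Gradient of f: grad f(x) = Q x + c = (6, 6)
Constraint values g_i(x) = a_i^T x - b_i:
  g_1((-2, -2)) = 0
Stationarity residual: grad f(x) + sum_i lambda_i a_i = (0, 0)
  -> stationarity OK
Primal feasibility (all g_i <= 0): OK
Dual feasibility (all lambda_i >= 0): OK
Complementary slackness (lambda_i * g_i(x) = 0 for all i): OK

Verdict: yes, KKT holds.

yes


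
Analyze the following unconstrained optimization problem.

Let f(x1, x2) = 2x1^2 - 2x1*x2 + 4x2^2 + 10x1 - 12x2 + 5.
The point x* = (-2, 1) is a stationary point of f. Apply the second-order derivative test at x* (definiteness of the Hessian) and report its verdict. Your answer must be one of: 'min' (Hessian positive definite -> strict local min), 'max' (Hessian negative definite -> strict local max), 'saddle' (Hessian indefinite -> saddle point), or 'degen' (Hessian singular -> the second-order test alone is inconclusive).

Compute the Hessian H = grad^2 f:
  H = [[4, -2], [-2, 8]]
Verify stationarity: grad f(x*) = H x* + g = (0, 0).
Eigenvalues of H: 3.1716, 8.8284.
Both eigenvalues > 0, so H is positive definite -> x* is a strict local min.

min


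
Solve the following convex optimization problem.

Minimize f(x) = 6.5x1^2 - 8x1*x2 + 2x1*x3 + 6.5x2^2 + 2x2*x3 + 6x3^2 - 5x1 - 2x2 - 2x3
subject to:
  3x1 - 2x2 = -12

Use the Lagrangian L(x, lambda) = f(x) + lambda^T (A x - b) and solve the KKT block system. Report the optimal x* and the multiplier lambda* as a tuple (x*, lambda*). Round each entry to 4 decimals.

Form the Lagrangian:
  L(x, lambda) = (1/2) x^T Q x + c^T x + lambda^T (A x - b)
Stationarity (grad_x L = 0): Q x + c + A^T lambda = 0.
Primal feasibility: A x = b.

This gives the KKT block system:
  [ Q   A^T ] [ x     ]   [-c ]
  [ A    0  ] [ lambda ] = [ b ]

Solving the linear system:
  x*      = (-3.5155, 0.7268, 0.6314)
  lambda* = (18.4175)
  f(x*)   = 117.9356

x* = (-3.5155, 0.7268, 0.6314), lambda* = (18.4175)


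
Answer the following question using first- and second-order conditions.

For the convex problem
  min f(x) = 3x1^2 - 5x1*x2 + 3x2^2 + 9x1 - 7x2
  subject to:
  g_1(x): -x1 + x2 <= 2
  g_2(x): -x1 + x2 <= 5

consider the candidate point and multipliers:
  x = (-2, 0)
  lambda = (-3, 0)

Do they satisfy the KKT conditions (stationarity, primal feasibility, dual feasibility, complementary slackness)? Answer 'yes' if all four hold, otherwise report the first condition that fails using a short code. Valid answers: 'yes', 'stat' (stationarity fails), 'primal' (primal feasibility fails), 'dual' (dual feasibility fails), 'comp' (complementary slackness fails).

Gradient of f: grad f(x) = Q x + c = (-3, 3)
Constraint values g_i(x) = a_i^T x - b_i:
  g_1((-2, 0)) = 0
  g_2((-2, 0)) = -3
Stationarity residual: grad f(x) + sum_i lambda_i a_i = (0, 0)
  -> stationarity OK
Primal feasibility (all g_i <= 0): OK
Dual feasibility (all lambda_i >= 0): FAILS
Complementary slackness (lambda_i * g_i(x) = 0 for all i): OK

Verdict: the first failing condition is dual_feasibility -> dual.

dual


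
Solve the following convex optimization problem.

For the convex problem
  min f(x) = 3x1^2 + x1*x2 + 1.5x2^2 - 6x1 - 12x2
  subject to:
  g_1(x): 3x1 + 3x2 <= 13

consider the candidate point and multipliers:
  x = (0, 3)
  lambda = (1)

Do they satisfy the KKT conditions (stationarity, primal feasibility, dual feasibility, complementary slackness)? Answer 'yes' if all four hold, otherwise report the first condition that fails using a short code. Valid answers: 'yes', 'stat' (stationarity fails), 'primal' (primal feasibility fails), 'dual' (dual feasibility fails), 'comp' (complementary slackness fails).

Gradient of f: grad f(x) = Q x + c = (-3, -3)
Constraint values g_i(x) = a_i^T x - b_i:
  g_1((0, 3)) = -4
Stationarity residual: grad f(x) + sum_i lambda_i a_i = (0, 0)
  -> stationarity OK
Primal feasibility (all g_i <= 0): OK
Dual feasibility (all lambda_i >= 0): OK
Complementary slackness (lambda_i * g_i(x) = 0 for all i): FAILS

Verdict: the first failing condition is complementary_slackness -> comp.

comp


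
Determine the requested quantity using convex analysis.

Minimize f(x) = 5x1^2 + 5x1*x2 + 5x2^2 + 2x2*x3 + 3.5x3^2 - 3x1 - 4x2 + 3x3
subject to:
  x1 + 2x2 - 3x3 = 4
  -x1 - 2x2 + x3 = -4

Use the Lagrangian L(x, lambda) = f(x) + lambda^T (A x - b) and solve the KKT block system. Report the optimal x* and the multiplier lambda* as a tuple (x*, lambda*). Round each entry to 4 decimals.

Form the Lagrangian:
  L(x, lambda) = (1/2) x^T Q x + c^T x + lambda^T (A x - b)
Stationarity (grad_x L = 0): Q x + c + A^T lambda = 0.
Primal feasibility: A x = b.

This gives the KKT block system:
  [ Q   A^T ] [ x     ]   [-c ]
  [ A    0  ] [ lambda ] = [ b ]

Solving the linear system:
  x*      = (0.1333, 1.9333, 0)
  lambda* = (7.4333, 15.4333)
  f(x*)   = 11.9333

x* = (0.1333, 1.9333, 0), lambda* = (7.4333, 15.4333)


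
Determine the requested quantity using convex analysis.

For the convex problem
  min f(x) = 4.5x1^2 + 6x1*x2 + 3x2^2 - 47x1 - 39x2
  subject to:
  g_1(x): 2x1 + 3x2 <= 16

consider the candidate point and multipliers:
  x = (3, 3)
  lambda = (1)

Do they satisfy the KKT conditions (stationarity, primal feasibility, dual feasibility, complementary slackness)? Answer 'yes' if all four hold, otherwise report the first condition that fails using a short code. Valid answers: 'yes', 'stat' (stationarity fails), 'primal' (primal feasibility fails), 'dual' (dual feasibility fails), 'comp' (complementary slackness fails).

Gradient of f: grad f(x) = Q x + c = (-2, -3)
Constraint values g_i(x) = a_i^T x - b_i:
  g_1((3, 3)) = -1
Stationarity residual: grad f(x) + sum_i lambda_i a_i = (0, 0)
  -> stationarity OK
Primal feasibility (all g_i <= 0): OK
Dual feasibility (all lambda_i >= 0): OK
Complementary slackness (lambda_i * g_i(x) = 0 for all i): FAILS

Verdict: the first failing condition is complementary_slackness -> comp.

comp


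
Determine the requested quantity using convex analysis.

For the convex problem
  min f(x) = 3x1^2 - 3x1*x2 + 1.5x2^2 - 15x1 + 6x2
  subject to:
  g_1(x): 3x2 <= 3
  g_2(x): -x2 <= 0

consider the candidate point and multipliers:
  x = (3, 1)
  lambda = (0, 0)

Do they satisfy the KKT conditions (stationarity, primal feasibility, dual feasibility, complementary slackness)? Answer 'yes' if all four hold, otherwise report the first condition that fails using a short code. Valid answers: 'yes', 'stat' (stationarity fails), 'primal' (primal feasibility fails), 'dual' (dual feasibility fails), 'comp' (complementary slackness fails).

Gradient of f: grad f(x) = Q x + c = (0, 0)
Constraint values g_i(x) = a_i^T x - b_i:
  g_1((3, 1)) = 0
  g_2((3, 1)) = -1
Stationarity residual: grad f(x) + sum_i lambda_i a_i = (0, 0)
  -> stationarity OK
Primal feasibility (all g_i <= 0): OK
Dual feasibility (all lambda_i >= 0): OK
Complementary slackness (lambda_i * g_i(x) = 0 for all i): OK

Verdict: yes, KKT holds.

yes


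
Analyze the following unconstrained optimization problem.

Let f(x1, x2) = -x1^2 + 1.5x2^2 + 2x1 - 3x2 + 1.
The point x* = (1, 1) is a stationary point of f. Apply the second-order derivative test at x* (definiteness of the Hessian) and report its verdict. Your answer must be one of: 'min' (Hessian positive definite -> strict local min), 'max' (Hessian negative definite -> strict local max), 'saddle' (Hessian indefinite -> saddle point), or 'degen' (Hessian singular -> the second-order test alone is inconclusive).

Compute the Hessian H = grad^2 f:
  H = [[-2, 0], [0, 3]]
Verify stationarity: grad f(x*) = H x* + g = (0, 0).
Eigenvalues of H: -2, 3.
Eigenvalues have mixed signs, so H is indefinite -> x* is a saddle point.

saddle


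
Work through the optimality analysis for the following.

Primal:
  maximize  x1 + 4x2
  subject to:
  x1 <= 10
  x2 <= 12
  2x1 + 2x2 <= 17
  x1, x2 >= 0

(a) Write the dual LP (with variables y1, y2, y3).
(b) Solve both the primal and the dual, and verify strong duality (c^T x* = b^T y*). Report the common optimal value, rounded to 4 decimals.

The standard primal-dual pair for 'max c^T x s.t. A x <= b, x >= 0' is:
  Dual:  min b^T y  s.t.  A^T y >= c,  y >= 0.

So the dual LP is:
  minimize  10y1 + 12y2 + 17y3
  subject to:
    y1 + 2y3 >= 1
    y2 + 2y3 >= 4
    y1, y2, y3 >= 0

Solving the primal: x* = (0, 8.5).
  primal value c^T x* = 34.
Solving the dual: y* = (0, 0, 2).
  dual value b^T y* = 34.
Strong duality: c^T x* = b^T y*. Confirmed.

34


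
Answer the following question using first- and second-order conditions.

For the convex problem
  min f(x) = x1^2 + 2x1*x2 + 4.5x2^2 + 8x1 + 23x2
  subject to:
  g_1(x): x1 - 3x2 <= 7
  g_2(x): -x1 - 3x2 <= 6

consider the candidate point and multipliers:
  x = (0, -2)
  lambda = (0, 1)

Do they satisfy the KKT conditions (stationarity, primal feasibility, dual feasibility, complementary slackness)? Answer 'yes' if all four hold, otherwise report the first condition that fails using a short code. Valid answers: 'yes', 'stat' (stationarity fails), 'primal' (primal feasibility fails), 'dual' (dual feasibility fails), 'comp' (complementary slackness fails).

Gradient of f: grad f(x) = Q x + c = (4, 5)
Constraint values g_i(x) = a_i^T x - b_i:
  g_1((0, -2)) = -1
  g_2((0, -2)) = 0
Stationarity residual: grad f(x) + sum_i lambda_i a_i = (3, 2)
  -> stationarity FAILS
Primal feasibility (all g_i <= 0): OK
Dual feasibility (all lambda_i >= 0): OK
Complementary slackness (lambda_i * g_i(x) = 0 for all i): OK

Verdict: the first failing condition is stationarity -> stat.

stat
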